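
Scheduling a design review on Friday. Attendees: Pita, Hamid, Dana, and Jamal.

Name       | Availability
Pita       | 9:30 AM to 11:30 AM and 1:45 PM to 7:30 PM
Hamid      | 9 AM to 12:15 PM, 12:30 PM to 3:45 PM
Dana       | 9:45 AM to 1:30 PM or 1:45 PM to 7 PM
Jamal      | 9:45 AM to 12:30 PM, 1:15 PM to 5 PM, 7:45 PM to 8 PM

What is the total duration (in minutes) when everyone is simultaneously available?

225

Pita ∩ Hamid: 09:30-11:30, 13:45-15:45.
Pita ∩ Hamid ∩ Dana: 09:45-11:30, 13:45-15:45.
Pita ∩ Hamid ∩ Dana ∩ Jamal: 09:45-11:30, 13:45-15:45.
Summing the common windows: 105 + 120 = 225 minutes.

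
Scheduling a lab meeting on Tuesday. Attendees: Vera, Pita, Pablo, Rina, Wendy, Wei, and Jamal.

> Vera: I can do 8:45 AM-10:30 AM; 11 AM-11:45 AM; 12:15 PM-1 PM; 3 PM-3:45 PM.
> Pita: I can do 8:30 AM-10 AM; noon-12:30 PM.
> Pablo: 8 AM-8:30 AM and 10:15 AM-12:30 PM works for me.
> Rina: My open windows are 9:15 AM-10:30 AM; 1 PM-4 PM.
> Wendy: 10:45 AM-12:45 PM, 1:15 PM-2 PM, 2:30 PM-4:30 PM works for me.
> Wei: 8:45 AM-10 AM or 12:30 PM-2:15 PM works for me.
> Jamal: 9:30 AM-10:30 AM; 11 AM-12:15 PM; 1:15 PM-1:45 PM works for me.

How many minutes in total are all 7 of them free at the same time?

0

Vera ∩ Pita: 08:45-10:00, 12:15-12:30.
Vera ∩ Pita ∩ Pablo: 12:15-12:30.
Vera ∩ Pita ∩ Pablo ∩ Rina: ∅.
Vera ∩ Pita ∩ Pablo ∩ Rina ∩ Wendy: ∅.
Vera ∩ Pita ∩ Pablo ∩ Rina ∩ Wendy ∩ Wei: ∅.
Vera ∩ Pita ∩ Pablo ∩ Rina ∩ Wendy ∩ Wei ∩ Jamal: ∅.
There is no time when everyone is free.
There is no common window, so the total is 0 minutes.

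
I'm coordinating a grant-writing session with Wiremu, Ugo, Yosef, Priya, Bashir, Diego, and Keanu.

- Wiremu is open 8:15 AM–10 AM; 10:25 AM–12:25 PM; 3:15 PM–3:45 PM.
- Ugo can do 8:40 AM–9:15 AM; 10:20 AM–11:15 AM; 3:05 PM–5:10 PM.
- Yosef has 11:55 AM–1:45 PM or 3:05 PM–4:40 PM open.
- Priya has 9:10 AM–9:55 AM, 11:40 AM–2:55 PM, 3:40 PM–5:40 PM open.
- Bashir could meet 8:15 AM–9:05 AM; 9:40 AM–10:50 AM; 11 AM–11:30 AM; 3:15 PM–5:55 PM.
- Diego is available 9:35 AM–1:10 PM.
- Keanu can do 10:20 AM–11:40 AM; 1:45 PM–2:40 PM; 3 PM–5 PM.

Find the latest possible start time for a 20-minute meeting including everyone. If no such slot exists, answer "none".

Wiremu ∩ Ugo: 08:40-09:15, 10:25-11:15, 15:15-15:45.
Wiremu ∩ Ugo ∩ Yosef: 15:15-15:45.
Wiremu ∩ Ugo ∩ Yosef ∩ Priya: 15:40-15:45.
Wiremu ∩ Ugo ∩ Yosef ∩ Priya ∩ Bashir: 15:40-15:45.
Wiremu ∩ Ugo ∩ Yosef ∩ Priya ∩ Bashir ∩ Diego: ∅.
Wiremu ∩ Ugo ∩ Yosef ∩ Priya ∩ Bashir ∩ Diego ∩ Keanu: ∅.
There is no time when everyone is free.
No common window is at least 20 minutes long.

none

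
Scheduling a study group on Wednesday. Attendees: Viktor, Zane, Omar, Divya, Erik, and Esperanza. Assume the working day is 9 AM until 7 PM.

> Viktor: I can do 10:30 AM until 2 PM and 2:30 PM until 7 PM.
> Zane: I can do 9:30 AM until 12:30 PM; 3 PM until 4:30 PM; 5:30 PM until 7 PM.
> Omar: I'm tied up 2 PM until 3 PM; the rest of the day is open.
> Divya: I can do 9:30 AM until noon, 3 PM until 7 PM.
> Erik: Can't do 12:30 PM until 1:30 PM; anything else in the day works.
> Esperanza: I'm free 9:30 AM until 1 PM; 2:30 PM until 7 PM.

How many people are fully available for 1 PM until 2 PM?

Viktor free: 10:30-14:00, 14:30-19:00.
Zane free: 09:30-12:30, 15:00-16:30, 17:30-19:00.
Omar free: 09:00-14:00, 15:00-19:00 (invert busy blocks within the working day).
Divya free: 09:30-12:00, 15:00-19:00.
Erik free: 09:00-12:30, 13:30-19:00 (invert busy blocks within the working day).
Esperanza free: 09:30-13:00, 14:30-19:00.
Viktor and Omar can make the full 13:00-14:00 slot — that's 2.

2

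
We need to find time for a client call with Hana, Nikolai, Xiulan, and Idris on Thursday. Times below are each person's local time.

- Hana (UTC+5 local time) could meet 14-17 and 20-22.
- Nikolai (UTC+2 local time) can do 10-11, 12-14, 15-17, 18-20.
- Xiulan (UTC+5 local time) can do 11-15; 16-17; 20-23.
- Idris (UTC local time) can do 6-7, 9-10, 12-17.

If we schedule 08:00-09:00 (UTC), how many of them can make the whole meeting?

Hana in UTC: 09:00-12:00, 15:00-17:00 (subtract 5h to convert from UTC+5).
Nikolai in UTC: 08:00-09:00, 10:00-12:00, 13:00-15:00, 16:00-18:00 (subtract 2h to convert from UTC+2).
Xiulan in UTC: 06:00-10:00, 11:00-12:00, 15:00-18:00 (subtract 5h to convert from UTC+5).
Idris in UTC: 06:00-07:00, 09:00-10:00, 12:00-17:00.
Nikolai and Xiulan can make the full 08:00-09:00 slot — that's 2.

2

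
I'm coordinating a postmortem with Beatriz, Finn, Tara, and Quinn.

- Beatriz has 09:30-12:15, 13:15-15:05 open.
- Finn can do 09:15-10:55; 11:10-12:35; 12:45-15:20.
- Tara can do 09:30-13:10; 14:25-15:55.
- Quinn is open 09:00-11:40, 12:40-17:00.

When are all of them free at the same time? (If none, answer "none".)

Beatriz ∩ Finn: 09:30-10:55, 11:10-12:15, 13:15-15:05.
Beatriz ∩ Finn ∩ Tara: 09:30-10:55, 11:10-12:15, 14:25-15:05.
Beatriz ∩ Finn ∩ Tara ∩ Quinn: 09:30-10:55, 11:10-11:40, 14:25-15:05.

09:30-10:55, 11:10-11:40, 14:25-15:05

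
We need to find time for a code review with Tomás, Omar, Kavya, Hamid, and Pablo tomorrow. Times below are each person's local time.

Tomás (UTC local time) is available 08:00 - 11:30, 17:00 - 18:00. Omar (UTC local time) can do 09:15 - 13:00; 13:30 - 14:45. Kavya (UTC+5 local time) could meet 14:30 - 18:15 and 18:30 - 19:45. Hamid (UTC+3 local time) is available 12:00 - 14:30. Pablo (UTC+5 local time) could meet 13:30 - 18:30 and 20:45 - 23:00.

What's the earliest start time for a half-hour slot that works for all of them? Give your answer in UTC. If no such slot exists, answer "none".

09:30

Tomás in UTC: 08:00-11:30, 17:00-18:00.
Omar in UTC: 09:15-13:00, 13:30-14:45.
Kavya in UTC: 09:30-13:15, 13:30-14:45 (subtract 5h to convert from UTC+5).
Hamid in UTC: 09:00-11:30 (subtract 3h to convert from UTC+3).
Pablo in UTC: 08:30-13:30, 15:45-18:00 (subtract 5h to convert from UTC+5).
Tomás ∩ Omar: 09:15-11:30.
Tomás ∩ Omar ∩ Kavya: 09:30-11:30.
Tomás ∩ Omar ∩ Kavya ∩ Hamid: 09:30-11:30.
Tomás ∩ Omar ∩ Kavya ∩ Hamid ∩ Pablo: 09:30-11:30.
Those are the intersection windows.
The first common window of at least 30 minutes is 09:30-11:30, so the earliest start is 09:30.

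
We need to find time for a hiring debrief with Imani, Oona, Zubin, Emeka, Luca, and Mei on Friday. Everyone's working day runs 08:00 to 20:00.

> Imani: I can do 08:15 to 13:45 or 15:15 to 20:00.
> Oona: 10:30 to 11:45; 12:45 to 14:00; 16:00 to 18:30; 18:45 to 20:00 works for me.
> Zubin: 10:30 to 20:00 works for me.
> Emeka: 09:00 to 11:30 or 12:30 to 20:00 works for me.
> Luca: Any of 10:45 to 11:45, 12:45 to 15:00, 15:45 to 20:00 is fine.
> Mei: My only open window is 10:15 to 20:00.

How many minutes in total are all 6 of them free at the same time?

330

Imani ∩ Oona: 10:30-11:45, 12:45-13:45, 16:00-18:30, 18:45-20:00.
Imani ∩ Oona ∩ Zubin: 10:30-11:45, 12:45-13:45, 16:00-18:30, 18:45-20:00.
Imani ∩ Oona ∩ Zubin ∩ Emeka: 10:30-11:30, 12:45-13:45, 16:00-18:30, 18:45-20:00.
Imani ∩ Oona ∩ Zubin ∩ Emeka ∩ Luca: 10:45-11:30, 12:45-13:45, 16:00-18:30, 18:45-20:00.
Imani ∩ Oona ∩ Zubin ∩ Emeka ∩ Luca ∩ Mei: 10:45-11:30, 12:45-13:45, 16:00-18:30, 18:45-20:00.
So the common availability across everyone is 10:45-11:30, 12:45-13:45, 16:00-18:30, 18:45-20:00.
Summing the common windows: 45 + 60 + 150 + 75 = 330 minutes.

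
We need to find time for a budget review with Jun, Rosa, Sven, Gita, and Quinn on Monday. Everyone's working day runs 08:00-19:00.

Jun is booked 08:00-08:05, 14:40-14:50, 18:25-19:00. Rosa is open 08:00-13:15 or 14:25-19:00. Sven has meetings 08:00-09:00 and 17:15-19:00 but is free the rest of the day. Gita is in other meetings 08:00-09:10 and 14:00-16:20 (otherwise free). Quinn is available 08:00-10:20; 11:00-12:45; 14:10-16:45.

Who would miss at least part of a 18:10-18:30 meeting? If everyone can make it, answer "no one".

Jun, Quinn, Sven

Jun free: 08:05-14:40, 14:50-18:25 (invert busy blocks within the working day).
Rosa free: 08:00-13:15, 14:25-19:00.
Sven free: 09:00-17:15 (invert busy blocks within the working day).
Gita free: 09:10-14:00, 16:20-19:00 (invert busy blocks within the working day).
Quinn free: 08:00-10:20, 11:00-12:45, 14:10-16:45.
Jun: not fully free for 18:10-18:30. Rosa: free for 18:10-18:30. Sven: not fully free for 18:10-18:30. Gita: free for 18:10-18:30. Quinn: not fully free for 18:10-18:30.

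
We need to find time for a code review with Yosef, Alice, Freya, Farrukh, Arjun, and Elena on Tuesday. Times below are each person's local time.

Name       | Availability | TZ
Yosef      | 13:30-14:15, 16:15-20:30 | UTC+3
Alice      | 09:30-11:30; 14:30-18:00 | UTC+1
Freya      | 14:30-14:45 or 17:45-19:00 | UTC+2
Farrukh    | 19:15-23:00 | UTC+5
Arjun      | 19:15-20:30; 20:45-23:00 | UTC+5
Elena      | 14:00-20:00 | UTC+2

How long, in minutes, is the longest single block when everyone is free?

75

Yosef in UTC: 10:30-11:15, 13:15-17:30 (subtract 3h to convert from UTC+3).
Alice in UTC: 08:30-10:30, 13:30-17:00 (subtract 1h to convert from UTC+1).
Freya in UTC: 12:30-12:45, 15:45-17:00 (subtract 2h to convert from UTC+2).
Farrukh in UTC: 14:15-18:00 (subtract 5h to convert from UTC+5).
Arjun in UTC: 14:15-15:30, 15:45-18:00 (subtract 5h to convert from UTC+5).
Elena in UTC: 12:00-18:00 (subtract 2h to convert from UTC+2).
Yosef ∩ Alice: 13:30-17:00.
Yosef ∩ Alice ∩ Freya: 15:45-17:00.
Yosef ∩ Alice ∩ Freya ∩ Farrukh: 15:45-17:00.
Yosef ∩ Alice ∩ Freya ∩ Farrukh ∩ Arjun: 15:45-17:00.
Yosef ∩ Alice ∩ Freya ∩ Farrukh ∩ Arjun ∩ Elena: 15:45-17:00.
Those are the intersection windows.
The longest is 15:45-17:00 at 75 minutes.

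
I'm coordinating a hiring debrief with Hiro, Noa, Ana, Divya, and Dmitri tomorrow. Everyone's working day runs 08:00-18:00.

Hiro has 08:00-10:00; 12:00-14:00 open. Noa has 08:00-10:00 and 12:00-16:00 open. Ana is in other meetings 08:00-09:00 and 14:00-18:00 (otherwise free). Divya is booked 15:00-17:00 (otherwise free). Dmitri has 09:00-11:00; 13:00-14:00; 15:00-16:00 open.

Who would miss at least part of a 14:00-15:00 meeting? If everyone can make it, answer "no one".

Hiro free: 08:00-10:00, 12:00-14:00.
Noa free: 08:00-10:00, 12:00-16:00.
Ana free: 09:00-14:00 (invert busy blocks within the working day).
Divya free: 08:00-15:00, 17:00-18:00 (invert busy blocks within the working day).
Dmitri free: 09:00-11:00, 13:00-14:00, 15:00-16:00.
Hiro: not fully free for 14:00-15:00. Noa: free for 14:00-15:00. Ana: not fully free for 14:00-15:00. Divya: free for 14:00-15:00. Dmitri: not fully free for 14:00-15:00.

Ana, Dmitri, Hiro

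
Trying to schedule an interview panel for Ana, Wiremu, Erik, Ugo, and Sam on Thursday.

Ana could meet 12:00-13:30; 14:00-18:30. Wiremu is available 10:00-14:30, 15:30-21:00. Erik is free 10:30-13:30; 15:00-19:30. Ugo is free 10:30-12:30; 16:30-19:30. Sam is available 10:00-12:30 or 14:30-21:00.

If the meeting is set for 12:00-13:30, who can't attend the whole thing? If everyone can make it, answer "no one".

Sam, Ugo

Ana: free for 12:00-13:30. Wiremu: free for 12:00-13:30. Erik: free for 12:00-13:30. Ugo: not fully free for 12:00-13:30. Sam: not fully free for 12:00-13:30.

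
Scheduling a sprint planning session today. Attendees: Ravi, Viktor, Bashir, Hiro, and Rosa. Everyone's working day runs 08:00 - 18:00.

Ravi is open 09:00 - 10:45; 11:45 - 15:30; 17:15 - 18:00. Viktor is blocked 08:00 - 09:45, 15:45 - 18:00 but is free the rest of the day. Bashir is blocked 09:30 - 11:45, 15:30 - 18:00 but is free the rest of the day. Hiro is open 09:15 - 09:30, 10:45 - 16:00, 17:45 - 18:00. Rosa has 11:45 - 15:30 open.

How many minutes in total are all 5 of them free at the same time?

225

Ravi free: 09:00-10:45, 11:45-15:30, 17:15-18:00.
Viktor free: 09:45-15:45 (invert busy blocks within the working day).
Bashir free: 08:00-09:30, 11:45-15:30 (invert busy blocks within the working day).
Hiro free: 09:15-09:30, 10:45-16:00, 17:45-18:00.
Rosa free: 11:45-15:30.
Ravi ∩ Viktor: 09:45-10:45, 11:45-15:30.
Ravi ∩ Viktor ∩ Bashir: 11:45-15:30.
Ravi ∩ Viktor ∩ Bashir ∩ Hiro: 11:45-15:30.
Ravi ∩ Viktor ∩ Bashir ∩ Hiro ∩ Rosa: 11:45-15:30.
That's a single block of 225 minutes.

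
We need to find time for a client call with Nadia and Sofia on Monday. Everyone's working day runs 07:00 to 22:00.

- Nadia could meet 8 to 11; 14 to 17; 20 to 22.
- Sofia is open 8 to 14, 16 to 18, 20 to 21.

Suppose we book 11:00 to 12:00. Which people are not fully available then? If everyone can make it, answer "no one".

Nadia

Nadia: not fully free for 11:00-12:00. Sofia: free for 11:00-12:00.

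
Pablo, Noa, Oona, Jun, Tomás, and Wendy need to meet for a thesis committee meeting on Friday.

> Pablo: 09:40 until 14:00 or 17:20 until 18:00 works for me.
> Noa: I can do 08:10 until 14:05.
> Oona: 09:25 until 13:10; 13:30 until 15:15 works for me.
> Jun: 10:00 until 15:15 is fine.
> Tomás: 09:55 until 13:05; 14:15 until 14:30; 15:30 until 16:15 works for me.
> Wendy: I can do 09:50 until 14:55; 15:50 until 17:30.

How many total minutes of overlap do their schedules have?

Pablo ∩ Noa: 09:40-14:00.
Pablo ∩ Noa ∩ Oona: 09:40-13:10, 13:30-14:00.
Pablo ∩ Noa ∩ Oona ∩ Jun: 10:00-13:10, 13:30-14:00.
Pablo ∩ Noa ∩ Oona ∩ Jun ∩ Tomás: 10:00-13:05.
Pablo ∩ Noa ∩ Oona ∩ Jun ∩ Tomás ∩ Wendy: 10:00-13:05.
Those are the intersection windows.
That's a single block of 185 minutes.

185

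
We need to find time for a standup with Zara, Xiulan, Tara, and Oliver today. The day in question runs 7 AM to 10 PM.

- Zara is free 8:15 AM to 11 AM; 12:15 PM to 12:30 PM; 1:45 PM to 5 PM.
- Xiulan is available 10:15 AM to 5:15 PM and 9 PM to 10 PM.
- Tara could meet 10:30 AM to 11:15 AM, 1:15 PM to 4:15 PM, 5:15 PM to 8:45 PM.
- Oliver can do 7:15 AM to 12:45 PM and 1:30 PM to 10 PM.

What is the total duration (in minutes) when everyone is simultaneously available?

180

Zara ∩ Xiulan: 10:15-11:00, 12:15-12:30, 13:45-17:00.
Zara ∩ Xiulan ∩ Tara: 10:30-11:00, 13:45-16:15.
Zara ∩ Xiulan ∩ Tara ∩ Oliver: 10:30-11:00, 13:45-16:15.
Those are the intersection windows.
Summing the common windows: 30 + 150 = 180 minutes.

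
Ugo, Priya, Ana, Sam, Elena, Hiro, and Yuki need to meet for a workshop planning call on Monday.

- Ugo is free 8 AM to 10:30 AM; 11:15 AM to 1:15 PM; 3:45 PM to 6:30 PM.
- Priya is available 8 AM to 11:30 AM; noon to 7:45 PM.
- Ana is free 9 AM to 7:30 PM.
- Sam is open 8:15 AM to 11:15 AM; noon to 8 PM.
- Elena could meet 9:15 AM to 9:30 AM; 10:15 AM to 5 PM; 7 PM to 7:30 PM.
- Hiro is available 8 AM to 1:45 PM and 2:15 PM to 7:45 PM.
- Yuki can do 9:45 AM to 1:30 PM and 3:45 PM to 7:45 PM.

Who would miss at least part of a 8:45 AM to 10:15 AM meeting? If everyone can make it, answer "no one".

Ana, Elena, Yuki

Ugo: free for 08:45-10:15. Priya: free for 08:45-10:15. Ana: not fully free for 08:45-10:15. Sam: free for 08:45-10:15. Elena: not fully free for 08:45-10:15. Hiro: free for 08:45-10:15. Yuki: not fully free for 08:45-10:15.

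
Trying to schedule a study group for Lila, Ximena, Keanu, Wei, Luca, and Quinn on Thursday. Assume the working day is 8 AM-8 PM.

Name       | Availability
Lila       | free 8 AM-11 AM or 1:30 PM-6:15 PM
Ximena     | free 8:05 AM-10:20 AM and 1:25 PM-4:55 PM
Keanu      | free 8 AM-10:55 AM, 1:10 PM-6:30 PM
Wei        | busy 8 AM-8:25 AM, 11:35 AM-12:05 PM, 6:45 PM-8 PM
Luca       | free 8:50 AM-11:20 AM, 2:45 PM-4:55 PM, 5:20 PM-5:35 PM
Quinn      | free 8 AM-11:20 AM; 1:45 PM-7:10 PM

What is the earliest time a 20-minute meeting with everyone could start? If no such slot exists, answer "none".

Lila free: 08:00-11:00, 13:30-18:15.
Ximena free: 08:05-10:20, 13:25-16:55.
Keanu free: 08:00-10:55, 13:10-18:30.
Wei free: 08:25-11:35, 12:05-18:45 (invert busy blocks within the working day).
Luca free: 08:50-11:20, 14:45-16:55, 17:20-17:35.
Quinn free: 08:00-11:20, 13:45-19:10.
Lila ∩ Ximena: 08:05-10:20, 13:30-16:55.
Lila ∩ Ximena ∩ Keanu: 08:05-10:20, 13:30-16:55.
Lila ∩ Ximena ∩ Keanu ∩ Wei: 08:25-10:20, 13:30-16:55.
Lila ∩ Ximena ∩ Keanu ∩ Wei ∩ Luca: 08:50-10:20, 14:45-16:55.
Lila ∩ Ximena ∩ Keanu ∩ Wei ∩ Luca ∩ Quinn: 08:50-10:20, 14:45-16:55.
So the common availability across everyone is 08:50-10:20, 14:45-16:55.
The first common window of at least 20 minutes is 08:50-10:20, so the earliest start is 08:50.

08:50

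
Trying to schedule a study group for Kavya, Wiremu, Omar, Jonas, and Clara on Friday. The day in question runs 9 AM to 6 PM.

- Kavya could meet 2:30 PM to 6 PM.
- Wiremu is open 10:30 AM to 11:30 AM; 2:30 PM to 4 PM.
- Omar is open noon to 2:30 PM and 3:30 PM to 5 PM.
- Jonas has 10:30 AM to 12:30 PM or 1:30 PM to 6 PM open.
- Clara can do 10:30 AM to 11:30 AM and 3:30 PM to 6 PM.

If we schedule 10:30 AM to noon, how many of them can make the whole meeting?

Jonas can make the full 10:30-12:00 slot — that's 1.

1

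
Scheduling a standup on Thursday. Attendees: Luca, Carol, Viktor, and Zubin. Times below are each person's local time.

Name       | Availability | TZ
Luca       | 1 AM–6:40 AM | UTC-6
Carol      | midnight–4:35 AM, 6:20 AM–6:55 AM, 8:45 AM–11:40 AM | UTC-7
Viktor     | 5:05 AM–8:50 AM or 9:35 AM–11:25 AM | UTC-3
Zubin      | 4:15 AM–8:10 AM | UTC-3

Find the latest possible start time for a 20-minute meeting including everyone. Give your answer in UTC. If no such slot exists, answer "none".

Luca in UTC: 07:00-12:40 (add 6h to convert from UTC-6).
Carol in UTC: 07:00-11:35, 13:20-13:55, 15:45-18:40 (add 7h to convert from UTC-7).
Viktor in UTC: 08:05-11:50, 12:35-14:25 (add 3h to convert from UTC-3).
Zubin in UTC: 07:15-11:10 (add 3h to convert from UTC-3).
Luca ∩ Carol: 07:00-11:35.
Luca ∩ Carol ∩ Viktor: 08:05-11:35.
Luca ∩ Carol ∩ Viktor ∩ Zubin: 08:05-11:10.
So the common availability across everyone is 08:05-11:10.
The last common window of at least 20 minutes is 08:05-11:10; a 20-minute meeting can start as late as 10:50 and still end by 11:10.

10:50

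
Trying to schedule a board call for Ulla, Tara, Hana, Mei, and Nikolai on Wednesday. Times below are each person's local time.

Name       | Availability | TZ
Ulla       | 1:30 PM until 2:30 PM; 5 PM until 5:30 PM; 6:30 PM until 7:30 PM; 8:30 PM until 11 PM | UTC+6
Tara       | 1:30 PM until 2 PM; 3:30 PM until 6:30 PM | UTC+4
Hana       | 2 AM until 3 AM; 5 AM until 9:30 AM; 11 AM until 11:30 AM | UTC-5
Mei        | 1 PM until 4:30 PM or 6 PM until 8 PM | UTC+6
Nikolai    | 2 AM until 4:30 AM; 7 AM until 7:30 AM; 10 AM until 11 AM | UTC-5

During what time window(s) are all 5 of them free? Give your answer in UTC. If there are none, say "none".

none

Ulla in UTC: 07:30-08:30, 11:00-11:30, 12:30-13:30, 14:30-17:00 (subtract 6h to convert from UTC+6).
Tara in UTC: 09:30-10:00, 11:30-14:30 (subtract 4h to convert from UTC+4).
Hana in UTC: 07:00-08:00, 10:00-14:30, 16:00-16:30 (add 5h to convert from UTC-5).
Mei in UTC: 07:00-10:30, 12:00-14:00 (subtract 6h to convert from UTC+6).
Nikolai in UTC: 07:00-09:30, 12:00-12:30, 15:00-16:00 (add 5h to convert from UTC-5).
Ulla ∩ Tara: 12:30-13:30.
Ulla ∩ Tara ∩ Hana: 12:30-13:30.
Ulla ∩ Tara ∩ Hana ∩ Mei: 12:30-13:30.
Ulla ∩ Tara ∩ Hana ∩ Mei ∩ Nikolai: ∅.
There is no time when everyone is free.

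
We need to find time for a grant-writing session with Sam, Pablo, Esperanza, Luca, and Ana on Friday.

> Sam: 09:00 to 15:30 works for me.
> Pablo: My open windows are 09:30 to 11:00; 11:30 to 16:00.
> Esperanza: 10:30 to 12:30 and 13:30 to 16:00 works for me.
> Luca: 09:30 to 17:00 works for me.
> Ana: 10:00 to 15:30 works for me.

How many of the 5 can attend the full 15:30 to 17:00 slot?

Luca can make the full 15:30-17:00 slot — that's 1.

1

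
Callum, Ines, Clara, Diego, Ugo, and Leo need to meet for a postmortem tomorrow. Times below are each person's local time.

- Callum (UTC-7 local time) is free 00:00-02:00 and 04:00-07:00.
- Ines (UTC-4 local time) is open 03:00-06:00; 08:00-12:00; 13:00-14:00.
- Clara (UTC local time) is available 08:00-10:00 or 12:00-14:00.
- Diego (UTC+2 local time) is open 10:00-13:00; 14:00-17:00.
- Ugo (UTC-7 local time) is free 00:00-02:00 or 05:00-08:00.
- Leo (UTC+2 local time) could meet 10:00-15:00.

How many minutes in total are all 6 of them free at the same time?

Callum in UTC: 07:00-09:00, 11:00-14:00 (add 7h to convert from UTC-7).
Ines in UTC: 07:00-10:00, 12:00-16:00, 17:00-18:00 (add 4h to convert from UTC-4).
Clara in UTC: 08:00-10:00, 12:00-14:00.
Diego in UTC: 08:00-11:00, 12:00-15:00 (subtract 2h to convert from UTC+2).
Ugo in UTC: 07:00-09:00, 12:00-15:00 (add 7h to convert from UTC-7).
Leo in UTC: 08:00-13:00 (subtract 2h to convert from UTC+2).
Callum ∩ Ines: 07:00-09:00, 12:00-14:00.
Callum ∩ Ines ∩ Clara: 08:00-09:00, 12:00-14:00.
Callum ∩ Ines ∩ Clara ∩ Diego: 08:00-09:00, 12:00-14:00.
Callum ∩ Ines ∩ Clara ∩ Diego ∩ Ugo: 08:00-09:00, 12:00-14:00.
Callum ∩ Ines ∩ Clara ∩ Diego ∩ Ugo ∩ Leo: 08:00-09:00, 12:00-13:00.
Summing the common windows: 60 + 60 = 120 minutes.

120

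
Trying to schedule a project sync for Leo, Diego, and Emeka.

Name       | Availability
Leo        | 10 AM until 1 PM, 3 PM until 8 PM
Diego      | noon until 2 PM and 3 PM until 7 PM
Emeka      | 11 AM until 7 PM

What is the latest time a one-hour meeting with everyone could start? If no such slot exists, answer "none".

Leo ∩ Diego: 12:00-13:00, 15:00-19:00.
Leo ∩ Diego ∩ Emeka: 12:00-13:00, 15:00-19:00.
The last common window of at least 60 minutes is 15:00-19:00; a 60-minute meeting can start as late as 18:00 and still end by 19:00.

18:00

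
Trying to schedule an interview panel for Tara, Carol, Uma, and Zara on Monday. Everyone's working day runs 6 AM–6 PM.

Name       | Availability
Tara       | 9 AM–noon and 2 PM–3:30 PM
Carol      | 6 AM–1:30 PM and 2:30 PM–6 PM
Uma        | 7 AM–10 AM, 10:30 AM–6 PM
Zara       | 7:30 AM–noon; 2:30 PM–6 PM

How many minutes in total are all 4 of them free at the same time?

Tara ∩ Carol: 09:00-12:00, 14:30-15:30.
Tara ∩ Carol ∩ Uma: 09:00-10:00, 10:30-12:00, 14:30-15:30.
Tara ∩ Carol ∩ Uma ∩ Zara: 09:00-10:00, 10:30-12:00, 14:30-15:30.
Summing the common windows: 60 + 90 + 60 = 210 minutes.

210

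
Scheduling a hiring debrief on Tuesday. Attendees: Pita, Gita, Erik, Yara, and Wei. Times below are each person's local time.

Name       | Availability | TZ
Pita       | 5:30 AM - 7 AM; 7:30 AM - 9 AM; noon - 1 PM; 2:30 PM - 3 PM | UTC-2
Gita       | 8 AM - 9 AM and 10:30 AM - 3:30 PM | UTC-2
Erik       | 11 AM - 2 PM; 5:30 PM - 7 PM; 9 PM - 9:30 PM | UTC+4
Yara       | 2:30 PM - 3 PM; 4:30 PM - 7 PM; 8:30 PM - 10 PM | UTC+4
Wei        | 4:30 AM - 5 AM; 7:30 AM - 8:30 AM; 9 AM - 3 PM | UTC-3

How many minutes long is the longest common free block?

60

Pita in UTC: 07:30-09:00, 09:30-11:00, 14:00-15:00, 16:30-17:00 (add 2h to convert from UTC-2).
Gita in UTC: 10:00-11:00, 12:30-17:30 (add 2h to convert from UTC-2).
Erik in UTC: 07:00-10:00, 13:30-15:00, 17:00-17:30 (subtract 4h to convert from UTC+4).
Yara in UTC: 10:30-11:00, 12:30-15:00, 16:30-18:00 (subtract 4h to convert from UTC+4).
Wei in UTC: 07:30-08:00, 10:30-11:30, 12:00-18:00 (add 3h to convert from UTC-3).
Pita ∩ Gita: 10:00-11:00, 14:00-15:00, 16:30-17:00.
Pita ∩ Gita ∩ Erik: 14:00-15:00.
Pita ∩ Gita ∩ Erik ∩ Yara: 14:00-15:00.
Pita ∩ Gita ∩ Erik ∩ Yara ∩ Wei: 14:00-15:00.
Those are the intersection windows.
The longest is 14:00-15:00 at 60 minutes.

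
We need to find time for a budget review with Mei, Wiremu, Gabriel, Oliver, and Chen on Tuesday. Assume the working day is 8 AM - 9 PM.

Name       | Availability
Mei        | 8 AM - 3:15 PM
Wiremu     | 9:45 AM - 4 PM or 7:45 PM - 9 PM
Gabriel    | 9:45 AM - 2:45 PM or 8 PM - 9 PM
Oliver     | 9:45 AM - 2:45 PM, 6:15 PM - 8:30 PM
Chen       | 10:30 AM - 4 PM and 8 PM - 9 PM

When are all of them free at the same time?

10:30-14:45

Mei ∩ Wiremu: 09:45-15:15.
Mei ∩ Wiremu ∩ Gabriel: 09:45-14:45.
Mei ∩ Wiremu ∩ Gabriel ∩ Oliver: 09:45-14:45.
Mei ∩ Wiremu ∩ Gabriel ∩ Oliver ∩ Chen: 10:30-14:45.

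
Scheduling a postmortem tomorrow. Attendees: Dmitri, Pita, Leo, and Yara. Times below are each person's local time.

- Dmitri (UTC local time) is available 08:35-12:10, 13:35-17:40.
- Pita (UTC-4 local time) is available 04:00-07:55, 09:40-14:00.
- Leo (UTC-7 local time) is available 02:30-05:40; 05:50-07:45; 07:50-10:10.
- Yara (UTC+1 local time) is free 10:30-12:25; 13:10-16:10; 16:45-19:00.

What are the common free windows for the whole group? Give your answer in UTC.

Dmitri in UTC: 08:35-12:10, 13:35-17:40.
Pita in UTC: 08:00-11:55, 13:40-18:00 (add 4h to convert from UTC-4).
Leo in UTC: 09:30-12:40, 12:50-14:45, 14:50-17:10 (add 7h to convert from UTC-7).
Yara in UTC: 09:30-11:25, 12:10-15:10, 15:45-18:00 (subtract 1h to convert from UTC+1).
Dmitri ∩ Pita: 08:35-11:55, 13:40-17:40.
Dmitri ∩ Pita ∩ Leo: 09:30-11:55, 13:40-14:45, 14:50-17:10.
Dmitri ∩ Pita ∩ Leo ∩ Yara: 09:30-11:25, 13:40-14:45, 14:50-15:10, 15:45-17:10.
Those are the intersection windows.

09:30-11:25, 13:40-14:45, 14:50-15:10, 15:45-17:10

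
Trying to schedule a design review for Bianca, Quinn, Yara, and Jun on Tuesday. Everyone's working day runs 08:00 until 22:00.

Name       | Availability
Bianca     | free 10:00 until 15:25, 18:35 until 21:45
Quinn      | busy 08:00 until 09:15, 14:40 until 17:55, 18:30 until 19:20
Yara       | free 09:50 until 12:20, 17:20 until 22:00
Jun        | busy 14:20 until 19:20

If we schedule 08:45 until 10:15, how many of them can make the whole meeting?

1

Bianca free: 10:00-15:25, 18:35-21:45.
Quinn free: 09:15-14:40, 17:55-18:30, 19:20-22:00 (invert busy blocks within the working day).
Yara free: 09:50-12:20, 17:20-22:00.
Jun free: 08:00-14:20, 19:20-22:00 (invert busy blocks within the working day).
Jun can make the full 08:45-10:15 slot — that's 1.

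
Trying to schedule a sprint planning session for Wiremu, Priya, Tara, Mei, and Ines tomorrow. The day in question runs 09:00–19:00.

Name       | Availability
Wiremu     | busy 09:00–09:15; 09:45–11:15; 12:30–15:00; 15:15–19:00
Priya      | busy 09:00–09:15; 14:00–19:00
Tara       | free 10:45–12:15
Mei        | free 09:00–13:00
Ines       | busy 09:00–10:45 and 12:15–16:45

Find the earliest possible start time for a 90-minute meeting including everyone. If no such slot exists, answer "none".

none

Wiremu free: 09:15-09:45, 11:15-12:30, 15:00-15:15 (invert busy blocks within the working day).
Priya free: 09:15-14:00 (invert busy blocks within the working day).
Tara free: 10:45-12:15.
Mei free: 09:00-13:00.
Ines free: 10:45-12:15, 16:45-19:00 (invert busy blocks within the working day).
Wiremu ∩ Priya: 09:15-09:45, 11:15-12:30.
Wiremu ∩ Priya ∩ Tara: 11:15-12:15.
Wiremu ∩ Priya ∩ Tara ∩ Mei: 11:15-12:15.
Wiremu ∩ Priya ∩ Tara ∩ Mei ∩ Ines: 11:15-12:15.
No common window is at least 90 minutes long.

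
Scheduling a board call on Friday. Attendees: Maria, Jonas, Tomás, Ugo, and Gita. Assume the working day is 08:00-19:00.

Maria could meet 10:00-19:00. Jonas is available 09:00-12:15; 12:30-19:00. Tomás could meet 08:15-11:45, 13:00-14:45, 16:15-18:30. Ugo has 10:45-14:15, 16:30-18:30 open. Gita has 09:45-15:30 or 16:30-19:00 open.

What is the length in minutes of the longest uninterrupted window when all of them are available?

Maria ∩ Jonas: 10:00-12:15, 12:30-19:00.
Maria ∩ Jonas ∩ Tomás: 10:00-11:45, 13:00-14:45, 16:15-18:30.
Maria ∩ Jonas ∩ Tomás ∩ Ugo: 10:45-11:45, 13:00-14:15, 16:30-18:30.
Maria ∩ Jonas ∩ Tomás ∩ Ugo ∩ Gita: 10:45-11:45, 13:00-14:15, 16:30-18:30.
Those are the intersection windows.
The longest is 16:30-18:30 at 120 minutes.

120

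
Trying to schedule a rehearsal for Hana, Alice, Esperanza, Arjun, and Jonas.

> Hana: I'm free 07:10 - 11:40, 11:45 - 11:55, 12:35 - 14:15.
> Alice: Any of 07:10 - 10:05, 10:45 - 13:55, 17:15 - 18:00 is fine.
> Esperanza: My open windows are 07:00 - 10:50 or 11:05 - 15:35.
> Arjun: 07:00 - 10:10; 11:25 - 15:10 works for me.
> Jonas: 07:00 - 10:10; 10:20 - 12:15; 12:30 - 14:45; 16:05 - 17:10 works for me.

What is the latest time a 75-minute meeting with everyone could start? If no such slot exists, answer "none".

12:40

Hana ∩ Alice: 07:10-10:05, 10:45-11:40, 11:45-11:55, 12:35-13:55.
Hana ∩ Alice ∩ Esperanza: 07:10-10:05, 10:45-10:50, 11:05-11:40, 11:45-11:55, 12:35-13:55.
Hana ∩ Alice ∩ Esperanza ∩ Arjun: 07:10-10:05, 11:25-11:40, 11:45-11:55, 12:35-13:55.
Hana ∩ Alice ∩ Esperanza ∩ Arjun ∩ Jonas: 07:10-10:05, 11:25-11:40, 11:45-11:55, 12:35-13:55.
The last common window of at least 75 minutes is 12:35-13:55; a 75-minute meeting can start as late as 12:40 and still end by 13:55.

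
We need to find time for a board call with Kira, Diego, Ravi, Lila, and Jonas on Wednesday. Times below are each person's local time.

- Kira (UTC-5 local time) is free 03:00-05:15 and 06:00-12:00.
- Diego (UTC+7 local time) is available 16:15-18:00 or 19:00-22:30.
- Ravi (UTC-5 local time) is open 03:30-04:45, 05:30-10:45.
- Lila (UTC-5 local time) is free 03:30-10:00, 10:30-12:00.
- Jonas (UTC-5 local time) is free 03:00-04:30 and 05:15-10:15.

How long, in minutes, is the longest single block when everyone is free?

Kira in UTC: 08:00-10:15, 11:00-17:00 (add 5h to convert from UTC-5).
Diego in UTC: 09:15-11:00, 12:00-15:30 (subtract 7h to convert from UTC+7).
Ravi in UTC: 08:30-09:45, 10:30-15:45 (add 5h to convert from UTC-5).
Lila in UTC: 08:30-15:00, 15:30-17:00 (add 5h to convert from UTC-5).
Jonas in UTC: 08:00-09:30, 10:15-15:15 (add 5h to convert from UTC-5).
Kira ∩ Diego: 09:15-10:15, 12:00-15:30.
Kira ∩ Diego ∩ Ravi: 09:15-09:45, 12:00-15:30.
Kira ∩ Diego ∩ Ravi ∩ Lila: 09:15-09:45, 12:00-15:00.
Kira ∩ Diego ∩ Ravi ∩ Lila ∩ Jonas: 09:15-09:30, 12:00-15:00.
Those are the intersection windows.
The longest is 12:00-15:00 at 180 minutes.

180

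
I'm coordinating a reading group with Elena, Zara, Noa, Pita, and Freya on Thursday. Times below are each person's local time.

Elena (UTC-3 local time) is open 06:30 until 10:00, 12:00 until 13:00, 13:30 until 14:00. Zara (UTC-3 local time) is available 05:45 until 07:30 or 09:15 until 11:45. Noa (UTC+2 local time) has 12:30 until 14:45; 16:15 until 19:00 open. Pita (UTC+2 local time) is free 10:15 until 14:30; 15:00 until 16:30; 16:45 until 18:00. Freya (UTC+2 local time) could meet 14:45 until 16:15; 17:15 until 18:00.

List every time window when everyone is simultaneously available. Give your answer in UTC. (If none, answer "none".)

Elena in UTC: 09:30-13:00, 15:00-16:00, 16:30-17:00 (add 3h to convert from UTC-3).
Zara in UTC: 08:45-10:30, 12:15-14:45 (add 3h to convert from UTC-3).
Noa in UTC: 10:30-12:45, 14:15-17:00 (subtract 2h to convert from UTC+2).
Pita in UTC: 08:15-12:30, 13:00-14:30, 14:45-16:00 (subtract 2h to convert from UTC+2).
Freya in UTC: 12:45-14:15, 15:15-16:00 (subtract 2h to convert from UTC+2).
Elena ∩ Zara: 09:30-10:30, 12:15-13:00.
Elena ∩ Zara ∩ Noa: 12:15-12:45.
Elena ∩ Zara ∩ Noa ∩ Pita: 12:15-12:30.
Elena ∩ Zara ∩ Noa ∩ Pita ∩ Freya: ∅.
There is no time when everyone is free.

none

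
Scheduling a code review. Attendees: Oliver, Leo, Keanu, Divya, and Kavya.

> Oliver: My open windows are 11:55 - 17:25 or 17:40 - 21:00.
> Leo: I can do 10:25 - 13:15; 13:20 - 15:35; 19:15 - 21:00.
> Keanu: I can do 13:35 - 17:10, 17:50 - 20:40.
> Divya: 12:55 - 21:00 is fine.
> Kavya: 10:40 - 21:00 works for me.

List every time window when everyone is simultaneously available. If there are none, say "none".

Oliver ∩ Leo: 11:55-13:15, 13:20-15:35, 19:15-21:00.
Oliver ∩ Leo ∩ Keanu: 13:35-15:35, 19:15-20:40.
Oliver ∩ Leo ∩ Keanu ∩ Divya: 13:35-15:35, 19:15-20:40.
Oliver ∩ Leo ∩ Keanu ∩ Divya ∩ Kavya: 13:35-15:35, 19:15-20:40.

13:35-15:35, 19:15-20:40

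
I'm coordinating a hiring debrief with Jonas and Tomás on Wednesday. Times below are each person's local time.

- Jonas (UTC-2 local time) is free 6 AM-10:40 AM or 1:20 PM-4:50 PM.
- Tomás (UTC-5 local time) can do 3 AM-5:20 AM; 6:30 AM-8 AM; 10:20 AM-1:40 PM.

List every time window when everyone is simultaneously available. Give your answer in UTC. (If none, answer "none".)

08:00-10:20, 11:30-12:40, 15:20-18:40

Jonas in UTC: 08:00-12:40, 15:20-18:50 (add 2h to convert from UTC-2).
Tomás in UTC: 08:00-10:20, 11:30-13:00, 15:20-18:40 (add 5h to convert from UTC-5).
Jonas ∩ Tomás: 08:00-10:20, 11:30-12:40, 15:20-18:40.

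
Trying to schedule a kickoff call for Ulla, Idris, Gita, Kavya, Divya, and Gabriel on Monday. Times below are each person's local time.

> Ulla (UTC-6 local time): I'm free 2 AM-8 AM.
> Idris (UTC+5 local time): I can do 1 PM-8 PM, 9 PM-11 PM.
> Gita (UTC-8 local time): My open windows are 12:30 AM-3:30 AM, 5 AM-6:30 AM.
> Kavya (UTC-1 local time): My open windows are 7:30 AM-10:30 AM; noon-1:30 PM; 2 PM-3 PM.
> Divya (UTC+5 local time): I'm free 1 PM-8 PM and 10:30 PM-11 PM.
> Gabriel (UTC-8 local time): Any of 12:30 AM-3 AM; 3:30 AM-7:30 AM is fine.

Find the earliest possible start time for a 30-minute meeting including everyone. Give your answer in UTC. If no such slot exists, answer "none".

08:30

Ulla in UTC: 08:00-14:00 (add 6h to convert from UTC-6).
Idris in UTC: 08:00-15:00, 16:00-18:00 (subtract 5h to convert from UTC+5).
Gita in UTC: 08:30-11:30, 13:00-14:30 (add 8h to convert from UTC-8).
Kavya in UTC: 08:30-11:30, 13:00-14:30, 15:00-16:00 (add 1h to convert from UTC-1).
Divya in UTC: 08:00-15:00, 17:30-18:00 (subtract 5h to convert from UTC+5).
Gabriel in UTC: 08:30-11:00, 11:30-15:30 (add 8h to convert from UTC-8).
Ulla ∩ Idris: 08:00-14:00.
Ulla ∩ Idris ∩ Gita: 08:30-11:30, 13:00-14:00.
Ulla ∩ Idris ∩ Gita ∩ Kavya: 08:30-11:30, 13:00-14:00.
Ulla ∩ Idris ∩ Gita ∩ Kavya ∩ Divya: 08:30-11:30, 13:00-14:00.
Ulla ∩ Idris ∩ Gita ∩ Kavya ∩ Divya ∩ Gabriel: 08:30-11:00, 13:00-14:00.
The first common window of at least 30 minutes is 08:30-11:00, so the earliest start is 08:30.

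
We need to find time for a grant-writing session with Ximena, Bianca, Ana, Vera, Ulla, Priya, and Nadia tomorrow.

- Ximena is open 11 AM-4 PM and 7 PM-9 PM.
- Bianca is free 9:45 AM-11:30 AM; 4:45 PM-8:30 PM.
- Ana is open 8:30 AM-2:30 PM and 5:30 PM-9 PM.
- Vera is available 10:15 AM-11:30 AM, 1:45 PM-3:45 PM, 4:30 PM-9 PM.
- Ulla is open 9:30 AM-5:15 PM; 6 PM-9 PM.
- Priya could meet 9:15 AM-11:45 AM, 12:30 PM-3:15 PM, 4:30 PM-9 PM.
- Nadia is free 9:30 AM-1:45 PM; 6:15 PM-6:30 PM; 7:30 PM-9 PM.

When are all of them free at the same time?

Ximena ∩ Bianca: 11:00-11:30, 19:00-20:30.
Ximena ∩ Bianca ∩ Ana: 11:00-11:30, 19:00-20:30.
Ximena ∩ Bianca ∩ Ana ∩ Vera: 11:00-11:30, 19:00-20:30.
Ximena ∩ Bianca ∩ Ana ∩ Vera ∩ Ulla: 11:00-11:30, 19:00-20:30.
Ximena ∩ Bianca ∩ Ana ∩ Vera ∩ Ulla ∩ Priya: 11:00-11:30, 19:00-20:30.
Ximena ∩ Bianca ∩ Ana ∩ Vera ∩ Ulla ∩ Priya ∩ Nadia: 11:00-11:30, 19:30-20:30.

11:00-11:30, 19:30-20:30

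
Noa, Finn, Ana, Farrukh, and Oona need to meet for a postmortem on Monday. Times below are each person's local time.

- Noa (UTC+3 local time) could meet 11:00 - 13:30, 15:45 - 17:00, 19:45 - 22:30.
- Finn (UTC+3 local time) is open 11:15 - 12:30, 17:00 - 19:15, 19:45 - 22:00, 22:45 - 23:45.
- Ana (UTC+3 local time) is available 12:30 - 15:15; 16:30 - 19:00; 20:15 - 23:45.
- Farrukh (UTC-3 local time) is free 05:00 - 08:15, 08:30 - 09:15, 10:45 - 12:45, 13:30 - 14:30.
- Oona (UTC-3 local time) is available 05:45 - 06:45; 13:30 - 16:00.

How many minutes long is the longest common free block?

Noa in UTC: 08:00-10:30, 12:45-14:00, 16:45-19:30 (subtract 3h to convert from UTC+3).
Finn in UTC: 08:15-09:30, 14:00-16:15, 16:45-19:00, 19:45-20:45 (subtract 3h to convert from UTC+3).
Ana in UTC: 09:30-12:15, 13:30-16:00, 17:15-20:45 (subtract 3h to convert from UTC+3).
Farrukh in UTC: 08:00-11:15, 11:30-12:15, 13:45-15:45, 16:30-17:30 (add 3h to convert from UTC-3).
Oona in UTC: 08:45-09:45, 16:30-19:00 (add 3h to convert from UTC-3).
Noa ∩ Finn: 08:15-09:30, 16:45-19:00.
Noa ∩ Finn ∩ Ana: 17:15-19:00.
Noa ∩ Finn ∩ Ana ∩ Farrukh: 17:15-17:30.
Noa ∩ Finn ∩ Ana ∩ Farrukh ∩ Oona: 17:15-17:30.
Those are the intersection windows.
The longest is 17:15-17:30 at 15 minutes.

15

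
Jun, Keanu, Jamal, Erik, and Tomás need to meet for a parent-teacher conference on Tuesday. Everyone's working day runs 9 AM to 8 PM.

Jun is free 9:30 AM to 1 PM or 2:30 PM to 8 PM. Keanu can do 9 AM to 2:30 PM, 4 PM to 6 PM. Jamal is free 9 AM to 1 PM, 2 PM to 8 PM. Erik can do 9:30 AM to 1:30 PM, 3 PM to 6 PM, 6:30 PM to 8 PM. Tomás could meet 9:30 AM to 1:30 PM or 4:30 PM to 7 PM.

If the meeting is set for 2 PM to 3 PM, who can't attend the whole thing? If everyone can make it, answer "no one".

Erik, Jun, Keanu, Tomás

Jun: not fully free for 14:00-15:00. Keanu: not fully free for 14:00-15:00. Jamal: free for 14:00-15:00. Erik: not fully free for 14:00-15:00. Tomás: not fully free for 14:00-15:00.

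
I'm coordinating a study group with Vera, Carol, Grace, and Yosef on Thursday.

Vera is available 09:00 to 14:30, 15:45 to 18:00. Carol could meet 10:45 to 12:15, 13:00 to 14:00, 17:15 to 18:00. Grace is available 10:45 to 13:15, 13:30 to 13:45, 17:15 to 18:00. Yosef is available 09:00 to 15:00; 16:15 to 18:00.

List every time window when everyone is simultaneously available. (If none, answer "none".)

10:45-12:15, 13:00-13:15, 13:30-13:45, 17:15-18:00

Vera ∩ Carol: 10:45-12:15, 13:00-14:00, 17:15-18:00.
Vera ∩ Carol ∩ Grace: 10:45-12:15, 13:00-13:15, 13:30-13:45, 17:15-18:00.
Vera ∩ Carol ∩ Grace ∩ Yosef: 10:45-12:15, 13:00-13:15, 13:30-13:45, 17:15-18:00.
So the common availability across everyone is 10:45-12:15, 13:00-13:15, 13:30-13:45, 17:15-18:00.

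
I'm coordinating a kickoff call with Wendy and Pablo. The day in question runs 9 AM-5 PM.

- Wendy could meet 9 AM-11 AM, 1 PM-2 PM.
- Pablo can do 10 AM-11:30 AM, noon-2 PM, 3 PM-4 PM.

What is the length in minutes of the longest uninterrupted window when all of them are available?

60

Wendy ∩ Pablo: 10:00-11:00, 13:00-14:00.
The longest is 10:00-11:00 at 60 minutes.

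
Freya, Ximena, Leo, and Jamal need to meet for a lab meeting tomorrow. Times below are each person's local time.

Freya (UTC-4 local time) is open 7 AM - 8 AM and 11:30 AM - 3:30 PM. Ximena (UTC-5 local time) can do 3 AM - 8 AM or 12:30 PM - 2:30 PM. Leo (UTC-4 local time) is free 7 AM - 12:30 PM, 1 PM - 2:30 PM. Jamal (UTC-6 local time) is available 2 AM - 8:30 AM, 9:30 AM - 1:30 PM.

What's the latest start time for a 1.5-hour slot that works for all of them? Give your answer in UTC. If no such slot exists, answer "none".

Freya in UTC: 11:00-12:00, 15:30-19:30 (add 4h to convert from UTC-4).
Ximena in UTC: 08:00-13:00, 17:30-19:30 (add 5h to convert from UTC-5).
Leo in UTC: 11:00-16:30, 17:00-18:30 (add 4h to convert from UTC-4).
Jamal in UTC: 08:00-14:30, 15:30-19:30 (add 6h to convert from UTC-6).
Freya ∩ Ximena: 11:00-12:00, 17:30-19:30.
Freya ∩ Ximena ∩ Leo: 11:00-12:00, 17:30-18:30.
Freya ∩ Ximena ∩ Leo ∩ Jamal: 11:00-12:00, 17:30-18:30.
No common window is at least 90 minutes long.

none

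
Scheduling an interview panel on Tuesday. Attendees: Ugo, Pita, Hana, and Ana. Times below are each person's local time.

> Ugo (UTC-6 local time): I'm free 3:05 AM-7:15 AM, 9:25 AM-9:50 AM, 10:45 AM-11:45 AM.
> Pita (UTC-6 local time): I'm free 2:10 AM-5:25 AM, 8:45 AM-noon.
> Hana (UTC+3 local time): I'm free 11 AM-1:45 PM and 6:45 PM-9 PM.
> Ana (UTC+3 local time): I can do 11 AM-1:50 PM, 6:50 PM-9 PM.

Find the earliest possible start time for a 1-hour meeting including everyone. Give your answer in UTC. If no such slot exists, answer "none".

09:05

Ugo in UTC: 09:05-13:15, 15:25-15:50, 16:45-17:45 (add 6h to convert from UTC-6).
Pita in UTC: 08:10-11:25, 14:45-18:00 (add 6h to convert from UTC-6).
Hana in UTC: 08:00-10:45, 15:45-18:00 (subtract 3h to convert from UTC+3).
Ana in UTC: 08:00-10:50, 15:50-18:00 (subtract 3h to convert from UTC+3).
Ugo ∩ Pita: 09:05-11:25, 15:25-15:50, 16:45-17:45.
Ugo ∩ Pita ∩ Hana: 09:05-10:45, 15:45-15:50, 16:45-17:45.
Ugo ∩ Pita ∩ Hana ∩ Ana: 09:05-10:45, 16:45-17:45.
So the common availability across everyone is 09:05-10:45, 16:45-17:45.
The first common window of at least 60 minutes is 09:05-10:45, so the earliest start is 09:05.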